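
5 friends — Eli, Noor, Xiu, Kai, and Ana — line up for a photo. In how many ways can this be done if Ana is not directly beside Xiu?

There are 5! = 120 arrangements in all. If Ana and Xiu are adjacent, merging them into one block gives 2·(4)! = 48 arrangements.
Complementary counting: 120 − 48 = 72.

72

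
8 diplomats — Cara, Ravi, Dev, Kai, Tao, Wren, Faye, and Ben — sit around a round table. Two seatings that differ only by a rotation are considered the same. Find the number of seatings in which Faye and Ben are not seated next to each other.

All circular seatings of 8 people number (7)! = 5040.
Seatings with Faye beside Ben: treat them as a block with 2 internal orders, giving 2 × (6)! = 1440.
Subtracting, 5040 − 1440 = 3600.

3600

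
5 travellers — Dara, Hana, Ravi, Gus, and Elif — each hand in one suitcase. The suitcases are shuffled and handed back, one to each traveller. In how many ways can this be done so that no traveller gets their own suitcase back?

44

Count assignments avoiding every fixed point. For any j of the 5 travellers fixed to their own suitcase, the other 5−j can be arranged in (5−j)! ways.
By inclusion–exclusion this is Σ_{j=0}^{5} (−1)^j C(5,j)·(5−j)!.
Computing: 120 − 120 + 60 − 20 + 5 − 1 = 44.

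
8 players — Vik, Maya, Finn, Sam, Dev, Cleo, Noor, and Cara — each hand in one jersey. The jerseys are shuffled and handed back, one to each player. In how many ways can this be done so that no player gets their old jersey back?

14833

Let Aᵢ be the assignments in which player i gets their old jersey. We want the size of the complement of A₁∪…∪A_8.
By inclusion–exclusion this is Σ_{j=0}^{8} (−1)^j C(8,j)·(8−j)!.
Computing: 40320 − 40320 + 20160 − 6720 + 1680 − 336 + 56 − 8 + 1 = 14833.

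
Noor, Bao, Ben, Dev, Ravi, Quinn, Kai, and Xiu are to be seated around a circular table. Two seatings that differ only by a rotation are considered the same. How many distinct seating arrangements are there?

5040

Around a circle, 8 distinct people have 8!/8 = (7)! = 5040 rotationally distinct seatings.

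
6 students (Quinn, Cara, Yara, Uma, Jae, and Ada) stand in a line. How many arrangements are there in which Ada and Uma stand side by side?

240

Place the 4 others and the Ada-Uma pair as 5 objects in a line; the pair has 2 internal arrangements.
So the count is 2·(5)! = 240.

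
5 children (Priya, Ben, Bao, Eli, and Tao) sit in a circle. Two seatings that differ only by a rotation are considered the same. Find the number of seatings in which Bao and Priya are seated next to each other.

12

Treat {Bao, Priya} as one unit (2 internal orders) and seat the resulting 4 units around the table: (3)! circular arrangements.
So 2 × (3)! = 2 × 6 = 12.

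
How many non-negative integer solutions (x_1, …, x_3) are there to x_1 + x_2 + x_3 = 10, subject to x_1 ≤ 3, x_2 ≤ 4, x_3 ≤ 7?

Without the upper bounds there are C(12,2) = 66 ways to split 10 among 3 variables.
Subtract solutions that violate a single cap (substitute x_i' = x_i − (cap_i+1)): x_1 ≥ 4 gives C(8,2) = 28; x_2 ≥ 5 gives C(7,2) = 21; x_3 ≥ 8 gives C(4,2) = 6. Together 55.
Add back pairs where two caps are both exceeded: 3 + 0 + 0 = 3.
By inclusion–exclusion the count is 66 − 55 + 3 = 14.

14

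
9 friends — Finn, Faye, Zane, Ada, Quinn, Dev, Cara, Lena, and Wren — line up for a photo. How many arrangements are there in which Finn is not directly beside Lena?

282240

There are 9! = 362880 arrangements in all. If Finn and Lena are adjacent, merging them into one block gives 2·(8)! = 80640 arrangements.
Complementary counting: 362880 − 80640 = 282240.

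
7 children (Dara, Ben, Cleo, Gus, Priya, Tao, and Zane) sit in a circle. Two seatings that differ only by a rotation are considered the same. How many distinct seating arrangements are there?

Fix one person's seat to break rotational symmetry; the remaining 6 people can be arranged in (6)! = 720 ways.

720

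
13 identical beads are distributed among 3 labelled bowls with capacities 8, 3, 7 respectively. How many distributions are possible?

Ignoring the caps, the number of non-negative solutions to x_1+…+x_3 = 13 is C(15,2) = 105.
Subtract solutions that violate a single cap (substitute x_i' = x_i − (cap_i+1)): x_1 ≥ 9 gives C(6,2) = 15; x_2 ≥ 4 gives C(11,2) = 55; x_3 ≥ 8 gives C(7,2) = 21. Together 91.
Add back pairs where two caps are both exceeded: 1 + 0 + 3 = 4.
By inclusion–exclusion the count is 105 − 91 + 4 = 18.

18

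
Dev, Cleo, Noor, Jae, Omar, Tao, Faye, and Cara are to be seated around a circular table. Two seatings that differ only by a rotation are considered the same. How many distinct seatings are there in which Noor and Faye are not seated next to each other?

Without the restriction there are (7)! = 5040 seatings.
Seatings with Noor beside Faye: treat them as a block with 2 internal orders, giving 2 × (6)! = 1440.
Subtracting, 5040 − 1440 = 3600.

3600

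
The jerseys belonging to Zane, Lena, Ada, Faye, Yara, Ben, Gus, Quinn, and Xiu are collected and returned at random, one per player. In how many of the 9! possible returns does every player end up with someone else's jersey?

Let Aᵢ be the assignments in which player i gets their old jersey. We want the size of the complement of A₁∪…∪A_9.
By inclusion–exclusion this is Σ_{j=0}^{9} (−1)^j C(9,j)·(9−j)!.
Computing: 362880 − 362880 + 181440 − 60480 + 15120 − 3024 + 504 − 72 + 9 − 1 = 133496.

133496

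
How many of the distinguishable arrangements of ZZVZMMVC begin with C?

With the first slot taken by C, it remains to arrange the other 7 letters (ZZVZMMV).
Those 7 letters have M appearing twice, V appearing twice, and Z appearing 3 times, giving (7)!/(3!·2!·2!) = 210.

210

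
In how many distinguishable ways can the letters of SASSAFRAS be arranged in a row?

2520

Letter multiplicities in SASSAFRAS: A×3, F×1, R×1, S×4.
Dividing 9! = 362880 by 4!·3! = 144 for the repeated letters gives 2520.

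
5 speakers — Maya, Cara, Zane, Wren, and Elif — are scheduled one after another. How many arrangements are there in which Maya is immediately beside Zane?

48

Place the 3 others and the Maya-Zane pair as 4 objects in a line; the pair has 2 internal arrangements.
That gives 2 × 4! = 2 × 24 = 48.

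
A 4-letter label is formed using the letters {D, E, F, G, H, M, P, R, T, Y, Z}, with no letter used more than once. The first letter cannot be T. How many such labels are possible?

The first letter has 11−1 = 10 choices (anything except T).
The remaining 3 letters are filled from the other 10 symbols without repetition: 10 × 9 × 8 = 720.
Total: 10 × 720 = 7200.

7200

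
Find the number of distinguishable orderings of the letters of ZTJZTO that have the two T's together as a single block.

Treat the 2 copies of T as a single block. The multiset to arrange is then {TT, J, O, Z, Z}, 5 items in all.
That gives (5)!/(2!) = 60 arrangements.

60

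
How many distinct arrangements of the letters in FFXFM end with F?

12

With the last slot taken by F, it remains to arrange the other 4 letters (FXFM).
Those 4 letters have F appearing twice, giving (4)!/(2!) = 12.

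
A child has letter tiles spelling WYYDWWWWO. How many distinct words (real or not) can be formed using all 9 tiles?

WYYDWWWWO has 9 letters with W appearing 5 times and Y appearing twice.
The number of distinct arrangements is 9!/(5!·2!) = 362880/240 = 1512.

1512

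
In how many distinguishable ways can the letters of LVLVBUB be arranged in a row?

The 7 letters of LVLVBUB have repeats: B appearing twice, L appearing twice, and V appearing twice.
The number of distinct arrangements is 7!/(2!·2!·2!) = 5040/8 = 630.

630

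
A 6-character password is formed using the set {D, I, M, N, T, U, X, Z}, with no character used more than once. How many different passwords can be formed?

With no repetition, fill the 6 characters in order: 8 choices, then 7, down to 3.
8 × 7 × 6 × 5 × 4 × 3 = 20160.

20160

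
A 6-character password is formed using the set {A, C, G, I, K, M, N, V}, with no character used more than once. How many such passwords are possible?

Choose and order 6 of the 8 symbols: the first character has 8 options, the next 7, and so on down to 3.
8 × 7 × 6 × 5 × 4 × 3 = 20160.

20160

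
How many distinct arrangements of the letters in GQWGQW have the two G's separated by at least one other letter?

60

There are 6!/(2!·2!·2!) = 90 arrangements of GQWGQW in total.
Arrangements with the G's together: treat GG as one letter, giving (5)!/(2!·2!) = 30.
Subtracting, 90 − 30 = 60 arrangements keep the G's apart.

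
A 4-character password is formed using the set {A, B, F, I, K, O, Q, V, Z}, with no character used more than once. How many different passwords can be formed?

With no repetition, fill the 4 characters in order: 9 choices, then 8, down to 6.
That product is 9 × 8 × 7 × 6 = 3024.

3024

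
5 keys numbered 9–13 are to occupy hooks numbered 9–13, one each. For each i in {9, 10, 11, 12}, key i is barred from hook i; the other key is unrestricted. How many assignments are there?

53

Let Aᵢ (for 9 ≤ i ≤ 12) be the placements that put key i in its forbidden hook. Any j of these fix j positions, leaving (5−j)! ways to fill the rest, and there are C(4,j) ways to pick which j.
By inclusion–exclusion, the number of valid placements is Σ_{j=0}^{4} (−1)^j C(4,j)·(5−j)!.
Computing: 120 − 96 + 36 − 8 + 1 = 53.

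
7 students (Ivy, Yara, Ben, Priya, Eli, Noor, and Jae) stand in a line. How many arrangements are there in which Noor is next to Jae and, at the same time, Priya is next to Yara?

480

Treat {Noor,Jae} as one block (2 orders) and {Priya,Yara} as another (2 orders).
That leaves 5 units to arrange: 2 × 2 × 5! = 4 × 120 = 480.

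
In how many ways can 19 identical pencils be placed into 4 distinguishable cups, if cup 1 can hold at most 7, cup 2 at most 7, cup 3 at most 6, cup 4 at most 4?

55

Ignoring the caps, the number of non-negative solutions to x_1+…+x_4 = 19 is C(22,3) = 1540.
Subtract solutions that violate a single cap (substitute x_i' = x_i − (cap_i+1)): x_1 ≥ 8 gives C(14,3) = 364; x_2 ≥ 8 gives C(14,3) = 364; x_3 ≥ 7 gives C(15,3) = 455; x_4 ≥ 5 gives C(17,3) = 680. Together 1863.
Add back pairs where two caps are both exceeded: 20 + 35 + 84 + 35 + 84 + 120 = 378.
By inclusion–exclusion the count is 1540 − 1863 + 378 = 55.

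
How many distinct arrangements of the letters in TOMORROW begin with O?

Fix O in the first position and arrange the remaining 7 letters.
Those 7 letters have O appearing twice and R appearing twice, giving (7)!/(2!·2!) = 1260.

1260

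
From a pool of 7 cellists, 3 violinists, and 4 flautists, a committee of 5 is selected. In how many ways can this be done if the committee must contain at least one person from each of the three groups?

With no constraint there are C(14,5) = 2002 possible selections.
Selections missing a whole group: no cellists → C(7,5) = 21; no violinists → C(11,5) = 462; no flautists → C(10,5) = 252.
Add back selections omitting two groups (i.e. drawn from a single group): C(7,5) + C(3,5) + C(4,5) = 21.
By inclusion–exclusion: 2002 − 735 + 21 = 1288.

1288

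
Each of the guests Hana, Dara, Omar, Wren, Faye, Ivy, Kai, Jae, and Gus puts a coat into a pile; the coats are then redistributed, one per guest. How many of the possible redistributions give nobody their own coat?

This is the derangement count D_9: permutations of 9 items with no fixed point.
By inclusion–exclusion this is Σ_{j=0}^{9} (−1)^j C(9,j)·(9−j)!.
Computing: 362880 − 362880 + 181440 − 60480 + 15120 − 3024 + 504 − 72 + 9 − 1 = 133496.

133496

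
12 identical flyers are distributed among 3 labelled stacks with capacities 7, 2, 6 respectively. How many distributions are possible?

Without the upper bounds there are C(14,2) = 91 ways to split 12 among 3 stacks.
Subtract solutions that violate a single cap (substitute x_i' = x_i − (cap_i+1)): x_1 ≥ 8 gives C(6,2) = 15; x_2 ≥ 3 gives C(11,2) = 55; x_3 ≥ 7 gives C(7,2) = 21. Together 91.
Add back pairs where two caps are both exceeded: 3 + 0 + 6 = 9.
By inclusion–exclusion the count is 91 − 91 + 9 = 9.

9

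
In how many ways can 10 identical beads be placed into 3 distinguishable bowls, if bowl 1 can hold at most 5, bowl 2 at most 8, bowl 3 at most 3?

By stars and bars, unrestricted non-negative solutions to x_1+…+x_3 = 10 number C(10+2,2) = 66.
Subtract solutions that violate a single cap (substitute x_i' = x_i − (cap_i+1)): x_1 ≥ 6 gives C(6,2) = 15; x_2 ≥ 9 gives C(3,2) = 3; x_3 ≥ 4 gives C(8,2) = 28. Together 46.
Add back pairs where two caps are both exceeded: 0 + 1 + 0 = 1.
By inclusion–exclusion the count is 66 − 46 + 1 = 21.

21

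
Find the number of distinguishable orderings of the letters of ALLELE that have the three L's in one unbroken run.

Treat the 3 copies of L as a single block. The multiset to arrange is then {LLL, A, E, E}, 4 items in all.
That gives (4)!/(2!) = 12 arrangements.

12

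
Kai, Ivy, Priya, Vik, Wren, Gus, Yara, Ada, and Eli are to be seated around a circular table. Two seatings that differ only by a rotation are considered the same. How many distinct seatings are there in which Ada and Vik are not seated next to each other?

Without the restriction there are (8)! = 40320 seatings.
Those with Ada next to Vik: fuse the pair into one unit and seat 8 units around a circle — 2·(7)! = 10080.
Subtracting, 40320 − 10080 = 30240.

30240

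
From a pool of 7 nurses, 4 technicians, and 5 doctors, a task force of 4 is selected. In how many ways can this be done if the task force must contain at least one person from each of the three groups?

With no constraint there are C(16,4) = 1820 possible selections.
Subtract selections that omit an entire group: no nurses → C(9,4) = 126; no technicians → C(12,4) = 495; no doctors → C(11,4) = 330.
Add back selections omitting two groups (i.e. drawn from a single group): C(7,4) + C(4,4) + C(5,4) = 41.
By inclusion–exclusion: 1820 − 951 + 41 = 910.

910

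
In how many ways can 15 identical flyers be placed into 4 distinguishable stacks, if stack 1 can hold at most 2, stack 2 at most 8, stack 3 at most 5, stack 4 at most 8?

99

By stars and bars, unrestricted non-negative solutions to x_1+…+x_4 = 15 number C(15+3,3) = 816.
Subtract solutions that violate a single cap (substitute x_i' = x_i − (cap_i+1)): x_1 ≥ 3 gives C(15,3) = 455; x_2 ≥ 9 gives C(9,3) = 84; x_3 ≥ 6 gives C(12,3) = 220; x_4 ≥ 9 gives C(9,3) = 84. Together 843.
Add back pairs where two caps are both exceeded: 20 + 84 + 20 + 1 + 0 + 1 = 126.
By inclusion–exclusion the count is 816 − 843 + 126 = 99.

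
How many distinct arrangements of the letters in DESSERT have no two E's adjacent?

Total arrangements of DESSERT: 7!/(2!·2!) = 1260.
Arrangements with the E's together: treat EE as one letter, giving (6)!/(2!) = 360.
Subtracting, 1260 − 360 = 900 arrangements keep the E's apart.

900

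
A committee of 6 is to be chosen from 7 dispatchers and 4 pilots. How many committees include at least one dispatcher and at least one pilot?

455

Total 6-person selections from all 11: C(11,6) = 462.
Subtract selections that omit an entire group: no dispatchers → C(4,6) = 0; no pilots → C(7,6) = 7.
Both groups omitted at once is impossible, so 462 − 7 = 455.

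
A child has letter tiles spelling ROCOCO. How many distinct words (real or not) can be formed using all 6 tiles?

The 6 letters of ROCOCO have repeats: C appearing twice and O appearing 3 times.
The number of distinct arrangements is 6!/(3!·2!) = 720/12 = 60.

60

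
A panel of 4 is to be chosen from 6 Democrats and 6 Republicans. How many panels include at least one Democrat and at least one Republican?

With no constraint there are C(12,4) = 495 possible selections.
Subtract selections that omit an entire group: no Democrats → C(6,4) = 15; no Republicans → C(6,4) = 15.
Both groups omitted at once is impossible, so 495 − 30 = 465.

465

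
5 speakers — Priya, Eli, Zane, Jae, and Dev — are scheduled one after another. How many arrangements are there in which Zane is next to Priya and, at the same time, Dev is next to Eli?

24

Treat {Zane,Priya} as one block (2 orders) and {Dev,Eli} as another (2 orders).
That leaves 3 units to arrange: 2 × 2 × 3! = 4 × 6 = 24.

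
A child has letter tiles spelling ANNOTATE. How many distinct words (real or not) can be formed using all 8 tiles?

Letter multiplicities in ANNOTATE: A×2, E×1, N×2, O×1, T×2.
So there are 8! / (2!·2!·2!) = 5040 distinguishable arrangements.

5040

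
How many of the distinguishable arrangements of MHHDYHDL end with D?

840

Fix D in the last position and arrange the remaining 7 letters.
Those 7 letters have H appearing 3 times, giving (7)!/(3!) = 840.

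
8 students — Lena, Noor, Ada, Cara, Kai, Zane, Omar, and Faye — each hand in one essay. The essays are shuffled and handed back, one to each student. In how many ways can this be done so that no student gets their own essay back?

Let Aᵢ be the assignments in which student i gets their own essay. We want the size of the complement of A₁∪…∪A_8.
By inclusion–exclusion this is Σ_{j=0}^{8} (−1)^j C(8,j)·(8−j)!.
Computing: 40320 − 40320 + 20160 − 6720 + 1680 − 336 + 56 − 8 + 1 = 14833.

14833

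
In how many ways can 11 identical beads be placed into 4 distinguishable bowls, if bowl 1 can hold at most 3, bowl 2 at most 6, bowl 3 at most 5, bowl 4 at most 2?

Ignoring the caps, the number of non-negative solutions to x_1+…+x_4 = 11 is C(14,3) = 364.
Subtract solutions that violate a single cap (substitute x_i' = x_i − (cap_i+1)): x_1 ≥ 4 gives C(10,3) = 120; x_2 ≥ 7 gives C(7,3) = 35; x_3 ≥ 6 gives C(8,3) = 56; x_4 ≥ 3 gives C(11,3) = 165. Together 376.
Add back pairs where two caps are both exceeded: 1 + 4 + 35 + 0 + 4 + 10 = 54.
By inclusion–exclusion the count is 364 − 376 + 54 = 42.

42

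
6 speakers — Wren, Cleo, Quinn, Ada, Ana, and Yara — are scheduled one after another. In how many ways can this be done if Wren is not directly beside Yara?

480

Of the 6! = 720 arrangements, those with Wren and Yara adjacent number 2 × 5! = 240 (treat the pair as a block with 2 internal orders).
Complementary counting: 720 − 240 = 480.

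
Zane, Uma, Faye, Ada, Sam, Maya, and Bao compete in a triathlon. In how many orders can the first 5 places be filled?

This is an ordered selection of 5 from 7: P(7,5).
That gives 7 × 6 × 5 × 4 × 3 = 2520.

2520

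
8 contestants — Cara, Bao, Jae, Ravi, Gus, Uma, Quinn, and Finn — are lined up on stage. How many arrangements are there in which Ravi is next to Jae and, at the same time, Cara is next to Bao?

2880

Treat {Ravi,Jae} as one block (2 orders) and {Cara,Bao} as another (2 orders).
That leaves 6 units to arrange: 2 × 2 × 6! = 4 × 720 = 2880.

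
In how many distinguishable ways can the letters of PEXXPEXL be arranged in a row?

Letter multiplicities in PEXXPEXL: E×2, L×1, P×2, X×3.
So there are 8! / (3!·2!·2!) = 1680 distinguishable arrangements.

1680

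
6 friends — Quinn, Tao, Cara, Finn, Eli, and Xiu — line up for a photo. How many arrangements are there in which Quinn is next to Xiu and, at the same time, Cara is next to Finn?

96

Treat {Quinn,Xiu} as one block (2 orders) and {Cara,Finn} as another (2 orders).
That leaves 4 units to arrange: 2 × 2 × 4! = 4 × 24 = 96.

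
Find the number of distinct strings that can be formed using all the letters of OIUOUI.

Letter multiplicities in OIUOUI: I×2, O×2, U×2.
Dividing 6! = 720 by 2!·2!·2! = 8 for the repeated letters gives 90.

90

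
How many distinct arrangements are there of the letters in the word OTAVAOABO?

OTAVAOABO has 9 letters with A appearing 3 times and O appearing 3 times.
So there are 9! / (3!·3!) = 10080 distinguishable arrangements.

10080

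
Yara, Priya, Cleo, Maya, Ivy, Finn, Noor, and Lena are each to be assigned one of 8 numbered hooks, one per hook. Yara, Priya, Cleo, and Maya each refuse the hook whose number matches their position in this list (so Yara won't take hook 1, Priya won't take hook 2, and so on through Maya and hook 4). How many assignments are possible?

Let Aᵢ (for 1 ≤ i ≤ 4) be the placements that put person i in their forbidden hook. Any j of these fix j positions, leaving (8−j)! ways to fill the rest, and there are C(4,j) ways to pick which j.
By inclusion–exclusion, the number of valid placements is Σ_{j=0}^{4} (−1)^j C(4,j)·(8−j)!.
Computing: 40320 − 20160 + 4320 − 480 + 24 = 24024.

24024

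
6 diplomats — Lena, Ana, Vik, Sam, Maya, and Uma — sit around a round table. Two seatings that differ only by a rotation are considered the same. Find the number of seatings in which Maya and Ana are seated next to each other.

48

Glue Maya and Ana into a block (2 internal orders). Seating 5 units around a circle gives (4)! arrangements.
So 2 × (4)! = 2 × 24 = 48.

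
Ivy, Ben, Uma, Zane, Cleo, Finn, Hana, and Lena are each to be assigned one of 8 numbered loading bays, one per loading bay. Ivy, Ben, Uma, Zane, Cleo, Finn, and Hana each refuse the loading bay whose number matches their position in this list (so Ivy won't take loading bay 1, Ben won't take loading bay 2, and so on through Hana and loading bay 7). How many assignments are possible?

Let Aᵢ (for 1 ≤ i ≤ 7) be the placements that put person i in their forbidden loading bay. Any j of these fix j positions, leaving (8−j)! ways to fill the rest, and there are C(7,j) ways to pick which j.
By inclusion–exclusion, the number of valid placements is Σ_{j=0}^{7} (−1)^j C(7,j)·(8−j)!.
Computing: 40320 − 35280 + 15120 − 4200 + 840 − 126 + 14 − 1 = 16687.

16687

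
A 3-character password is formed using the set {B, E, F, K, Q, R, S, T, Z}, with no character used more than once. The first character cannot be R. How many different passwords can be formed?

448

The first character has 9−1 = 8 choices (anything except R).
The remaining 2 characters are filled from the other 8 symbols without repetition: 8 × 7 = 56.
Total: 8 × 56 = 448.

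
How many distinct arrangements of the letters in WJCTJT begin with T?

Fix T in the first position and arrange the remaining 5 letters.
Those 5 letters have J appearing twice, giving (5)!/(2!) = 60.

60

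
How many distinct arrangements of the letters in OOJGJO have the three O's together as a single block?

Treat the 3 copies of O as a single block. The multiset to arrange is then {OOO, G, J, J}, 4 items in all.
That gives (4)!/(2!) = 12 arrangements.

12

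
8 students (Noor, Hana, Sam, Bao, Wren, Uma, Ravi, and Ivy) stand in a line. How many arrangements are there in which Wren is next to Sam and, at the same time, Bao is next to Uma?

Treat {Wren,Sam} as one block (2 orders) and {Bao,Uma} as another (2 orders).
That leaves 6 units to arrange: 2 × 2 × 6! = 4 × 720 = 2880.

2880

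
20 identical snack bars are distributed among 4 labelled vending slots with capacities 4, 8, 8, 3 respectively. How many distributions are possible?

By stars and bars, unrestricted non-negative solutions to x_1+…+x_4 = 20 number C(20+3,3) = 1771.
Subtract solutions that violate a single cap (substitute x_i' = x_i − (cap_i+1)): x_1 ≥ 5 gives C(18,3) = 816; x_2 ≥ 9 gives C(14,3) = 364; x_3 ≥ 9 gives C(14,3) = 364; x_4 ≥ 4 gives C(19,3) = 969. Together 2513.
Add back pairs where two caps are both exceeded: 84 + 84 + 364 + 10 + 120 + 120 = 782.
Subtract triples: 0 + 10 + 10 + 0 = 20.
By inclusion–exclusion the count is 1771 − 2513 + 782 − 20 = 20.

20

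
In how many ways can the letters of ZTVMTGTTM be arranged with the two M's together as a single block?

Treat the 2 copies of M as a single block. The multiset to arrange is then {MM, G, T, T, T, T, V, Z}, 8 items in all.
That gives (8)!/(4!) = 1680 arrangements.

1680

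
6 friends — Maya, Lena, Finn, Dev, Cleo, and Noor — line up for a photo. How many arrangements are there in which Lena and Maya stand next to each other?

240

Treat {Lena, Maya} as a single unit. There are 5 units to order, and the pair itself can be ordered 2 ways.
That gives 2 × 5! = 2 × 120 = 240.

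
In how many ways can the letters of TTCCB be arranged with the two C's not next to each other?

Total arrangements of TTCCB: 5!/(2!·2!) = 30.
Arrangements with the C's together: treat CC as one letter, giving (4)!/(2!) = 12.
Subtracting, 30 − 12 = 18 arrangements keep the C's apart.

18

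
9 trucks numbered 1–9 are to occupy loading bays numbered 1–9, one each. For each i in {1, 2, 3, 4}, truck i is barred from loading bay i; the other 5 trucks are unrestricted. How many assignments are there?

Let Aᵢ (for 1 ≤ i ≤ 4) be the placements that put truck i in its forbidden loading bay. Any j of these fix j positions, leaving (9−j)! ways to fill the rest, and there are C(4,j) ways to pick which j.
By inclusion–exclusion, the number of valid placements is Σ_{j=0}^{4} (−1)^j C(4,j)·(9−j)!.
Computing: 362880 − 161280 + 30240 − 2880 + 120 = 229080.

229080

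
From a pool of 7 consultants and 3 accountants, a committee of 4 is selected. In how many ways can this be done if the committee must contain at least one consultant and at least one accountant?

175

Total 4-person selections from all 10: C(10,4) = 210.
Selections missing a whole group: no consultants → C(3,4) = 0; no accountants → C(7,4) = 35.
Both groups omitted at once is impossible, so 210 − 35 = 175.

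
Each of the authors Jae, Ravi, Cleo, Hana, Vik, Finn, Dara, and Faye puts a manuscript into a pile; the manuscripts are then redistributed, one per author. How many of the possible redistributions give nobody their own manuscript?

Let Aᵢ be the assignments in which author i gets their own manuscript. We want the size of the complement of A₁∪…∪A_8.
By inclusion–exclusion this is Σ_{j=0}^{8} (−1)^j C(8,j)·(8−j)!.
Computing: 40320 − 40320 + 20160 − 6720 + 1680 − 336 + 56 − 8 + 1 = 14833.

14833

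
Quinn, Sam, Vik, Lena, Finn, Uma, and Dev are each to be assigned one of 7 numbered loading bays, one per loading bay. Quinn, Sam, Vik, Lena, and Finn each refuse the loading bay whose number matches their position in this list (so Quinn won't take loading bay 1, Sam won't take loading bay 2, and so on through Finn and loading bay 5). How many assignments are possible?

2428

Let Aᵢ (for 1 ≤ i ≤ 5) be the placements that put person i in their forbidden loading bay. Any j of these fix j positions, leaving (7−j)! ways to fill the rest, and there are C(5,j) ways to pick which j.
By inclusion–exclusion, the number of valid placements is Σ_{j=0}^{5} (−1)^j C(5,j)·(7−j)!.
Computing: 5040 − 3600 + 1200 − 240 + 30 − 2 = 2428.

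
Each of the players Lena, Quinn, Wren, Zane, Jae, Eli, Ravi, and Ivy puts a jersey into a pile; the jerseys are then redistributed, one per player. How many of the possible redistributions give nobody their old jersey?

Let Aᵢ be the assignments in which player i gets their old jersey. We want the size of the complement of A₁∪…∪A_8.
By inclusion–exclusion this is Σ_{j=0}^{8} (−1)^j C(8,j)·(8−j)!.
Computing: 40320 − 40320 + 20160 − 6720 + 1680 − 336 + 56 − 8 + 1 = 14833.

14833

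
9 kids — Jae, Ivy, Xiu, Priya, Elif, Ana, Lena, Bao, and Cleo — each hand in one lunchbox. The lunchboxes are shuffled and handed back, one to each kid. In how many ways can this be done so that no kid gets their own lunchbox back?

133496

Let Aᵢ be the assignments in which kid i gets their own lunchbox. We want the size of the complement of A₁∪…∪A_9.
By inclusion–exclusion this is Σ_{j=0}^{9} (−1)^j C(9,j)·(9−j)!.
Computing: 362880 − 362880 + 181440 − 60480 + 15120 − 3024 + 504 − 72 + 9 − 1 = 133496.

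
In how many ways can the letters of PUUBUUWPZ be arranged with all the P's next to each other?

1680

Treat the 2 copies of P as a single block. The multiset to arrange is then {PP, B, U, U, U, U, W, Z}, 8 items in all.
That gives (8)!/(4!) = 1680 arrangements.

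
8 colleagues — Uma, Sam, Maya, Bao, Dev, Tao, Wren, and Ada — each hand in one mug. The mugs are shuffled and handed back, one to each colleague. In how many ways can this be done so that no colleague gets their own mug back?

14833

Let Aᵢ be the assignments in which colleague i gets their own mug. We want the size of the complement of A₁∪…∪A_8.
By inclusion–exclusion this is Σ_{j=0}^{8} (−1)^j C(8,j)·(8−j)!.
Computing: 40320 − 40320 + 20160 − 6720 + 1680 − 336 + 56 − 8 + 1 = 14833.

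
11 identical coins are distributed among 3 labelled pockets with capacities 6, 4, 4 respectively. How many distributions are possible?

By stars and bars, unrestricted non-negative solutions to x_1+…+x_3 = 11 number C(11+2,2) = 78.
Subtract solutions that violate a single cap (substitute x_i' = x_i − (cap_i+1)): x_1 ≥ 7 gives C(6,2) = 15; x_2 ≥ 5 gives C(8,2) = 28; x_3 ≥ 5 gives C(8,2) = 28. Together 71.
Add back pairs where two caps are both exceeded: 0 + 0 + 3 = 3.
By inclusion–exclusion the count is 78 − 71 + 3 = 10.

10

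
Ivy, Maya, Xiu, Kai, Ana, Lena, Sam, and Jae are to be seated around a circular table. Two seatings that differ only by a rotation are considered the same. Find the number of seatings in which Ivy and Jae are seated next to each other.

1440

Treat {Ivy, Jae} as one unit (2 internal orders) and seat the resulting 7 units around the table: (6)! circular arrangements.
So 2 × (6)! = 2 × 720 = 1440.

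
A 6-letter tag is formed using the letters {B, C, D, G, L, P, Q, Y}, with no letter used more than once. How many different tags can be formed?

This is a permutation of 6 out of 8: P(8,6) = 8!/2!.
That product is 8 × 7 × 6 × 5 × 4 × 3 = 20160.

20160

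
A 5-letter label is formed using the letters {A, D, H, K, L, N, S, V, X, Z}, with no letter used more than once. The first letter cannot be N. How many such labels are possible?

27216

The first letter has 10−1 = 9 choices (anything except N).
The remaining 4 letters are filled from the other 9 symbols without repetition: 9 × 8 × 7 × 6 = 3024.
Total: 9 × 3024 = 27216.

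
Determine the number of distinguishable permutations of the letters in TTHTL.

20

Letter multiplicities in TTHTL: H×1, L×1, T×3.
The number of distinct arrangements is 5!/(3!) = 120/6 = 20.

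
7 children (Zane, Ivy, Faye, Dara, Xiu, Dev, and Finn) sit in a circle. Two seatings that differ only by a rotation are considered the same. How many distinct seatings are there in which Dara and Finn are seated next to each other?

Treat {Dara, Finn} as one unit (2 internal orders) and seat the resulting 6 units around the table: (5)! circular arrangements.
So 2 × (5)! = 2 × 120 = 240.

240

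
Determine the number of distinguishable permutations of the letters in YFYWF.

YFYWF has 5 letters with F appearing twice and Y appearing twice.
The number of distinct arrangements is 5!/(2!·2!) = 120/4 = 30.

30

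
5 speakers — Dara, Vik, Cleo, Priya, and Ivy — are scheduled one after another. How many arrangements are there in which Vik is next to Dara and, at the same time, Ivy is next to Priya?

24

Treat {Vik,Dara} as one block (2 orders) and {Ivy,Priya} as another (2 orders).
That leaves 3 units to arrange: 2 × 2 × 3! = 4 × 6 = 24.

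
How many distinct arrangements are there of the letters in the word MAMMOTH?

840

The 7 letters of MAMMOTH have repeats: M appearing 3 times.
The number of distinct arrangements is 7!/(3!) = 5040/6 = 840.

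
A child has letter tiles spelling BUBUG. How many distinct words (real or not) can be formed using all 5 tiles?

30

BUBUG has 5 letters with B appearing twice and U appearing twice.
So there are 5! / (2!·2!) = 30 distinguishable arrangements.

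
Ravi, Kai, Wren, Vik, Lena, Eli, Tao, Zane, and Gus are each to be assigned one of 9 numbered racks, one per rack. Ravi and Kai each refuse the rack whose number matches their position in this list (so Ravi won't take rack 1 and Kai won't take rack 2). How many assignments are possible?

287280

Let Aᵢ (for i ∈ {1, 2}) be the placements that put person i in their forbidden rack. Any j of these fix j positions, leaving (9−j)! ways to fill the rest, and there are C(2,j) ways to pick which j.
By inclusion–exclusion, the number of valid placements is Σ_{j=0}^{2} (−1)^j C(2,j)·(9−j)!.
Computing: 362880 − 80640 + 5040 = 287280.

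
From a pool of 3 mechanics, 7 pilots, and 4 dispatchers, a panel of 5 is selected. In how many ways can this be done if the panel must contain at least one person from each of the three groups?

1288

With no constraint there are C(14,5) = 2002 possible selections.
Selections missing a whole group: no mechanics → C(11,5) = 462; no pilots → C(7,5) = 21; no dispatchers → C(10,5) = 252.
Add back selections omitting two groups (i.e. drawn from a single group): C(3,5) + C(7,5) + C(4,5) = 21.
By inclusion–exclusion: 2002 − 735 + 21 = 1288.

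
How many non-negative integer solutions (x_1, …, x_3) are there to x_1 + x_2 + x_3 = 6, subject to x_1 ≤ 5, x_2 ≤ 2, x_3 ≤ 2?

Without the upper bounds there are C(8,2) = 28 ways to split 6 among 3 variables.
Subtract solutions that violate a single cap (substitute x_i' = x_i − (cap_i+1)): x_1 ≥ 6 gives C(2,2) = 1; x_2 ≥ 3 gives C(5,2) = 10; x_3 ≥ 3 gives C(5,2) = 10. Together 21.
Add back pairs where two caps are both exceeded: 0 + 0 + 1 = 1.
By inclusion–exclusion the count is 28 − 21 + 1 = 8.

8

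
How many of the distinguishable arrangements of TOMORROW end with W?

420

With the last slot taken by W, it remains to arrange the other 7 letters (TOMORRO).
Those 7 letters have O appearing 3 times and R appearing twice, giving (7)!/(3!·2!) = 420.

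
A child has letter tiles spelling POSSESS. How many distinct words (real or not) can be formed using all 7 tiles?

The 7 letters of POSSESS have repeats: S appearing 4 times.
The number of distinct arrangements is 7!/(4!) = 5040/24 = 210.

210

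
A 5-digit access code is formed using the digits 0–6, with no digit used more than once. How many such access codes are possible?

With no repetition, fill the 5 digits in order: 7 choices, then 6, down to 3.
That product is 7 × 6 × 5 × 4 × 3 = 2520.

2520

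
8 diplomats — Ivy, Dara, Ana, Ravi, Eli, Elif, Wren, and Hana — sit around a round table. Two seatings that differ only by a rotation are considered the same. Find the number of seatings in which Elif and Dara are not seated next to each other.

3600

Without the restriction there are (7)! = 5040 seatings.
Those with Elif next to Dara: fuse the pair into one unit and seat 7 units around a circle — 2·(6)! = 1440.
Subtracting, 5040 − 1440 = 3600.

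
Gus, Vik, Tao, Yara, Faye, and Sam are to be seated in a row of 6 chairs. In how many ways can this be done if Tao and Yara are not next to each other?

480

There are 6! = 720 arrangements in all. If Tao and Yara are adjacent, merging them into one block gives 2·(5)! = 240 arrangements.
Complementary counting: 720 − 240 = 480.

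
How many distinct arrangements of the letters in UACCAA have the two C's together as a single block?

20

Treat the 2 copies of C as a single block. The multiset to arrange is then {CC, A, A, A, U}, 5 items in all.
That gives (5)!/(3!) = 20 arrangements.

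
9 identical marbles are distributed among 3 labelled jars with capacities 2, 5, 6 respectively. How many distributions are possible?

By stars and bars, unrestricted non-negative solutions to x_1+…+x_3 = 9 number C(9+2,2) = 55.
Subtract solutions that violate a single cap (substitute x_i' = x_i − (cap_i+1)): x_1 ≥ 3 gives C(8,2) = 28; x_2 ≥ 6 gives C(5,2) = 10; x_3 ≥ 7 gives C(4,2) = 6. Together 44.
Add back pairs where two caps are both exceeded: 1 + 0 + 0 = 1.
By inclusion–exclusion the count is 55 − 44 + 1 = 12.

12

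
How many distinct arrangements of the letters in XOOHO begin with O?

12

With the first slot taken by O, it remains to arrange the other 4 letters (XOHO).
Those 4 letters have O appearing twice, giving (4)!/(2!) = 12.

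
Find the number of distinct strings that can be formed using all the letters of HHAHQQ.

The 6 letters of HHAHQQ have repeats: H appearing 3 times and Q appearing twice.
The number of distinct arrangements is 6!/(3!·2!) = 720/12 = 60.

60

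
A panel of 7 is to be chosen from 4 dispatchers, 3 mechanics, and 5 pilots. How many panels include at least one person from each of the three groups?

Total 7-person selections from all 12: C(12,7) = 792.
Subtract selections that omit an entire group: no dispatchers → C(8,7) = 8; no mechanics → C(9,7) = 36; no pilots → C(7,7) = 1.
Add back selections omitting two groups (i.e. drawn from a single group): C(4,7) + C(3,7) + C(5,7) = 0.
By inclusion–exclusion: 792 − 45 + 0 = 747.

747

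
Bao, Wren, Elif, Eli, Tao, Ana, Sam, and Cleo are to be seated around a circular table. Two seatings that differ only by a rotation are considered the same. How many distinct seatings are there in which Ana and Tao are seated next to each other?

1440

Treat {Ana, Tao} as one unit (2 internal orders) and seat the resulting 7 units around the table: (6)! circular arrangements.
So 2 × (6)! = 2 × 720 = 1440.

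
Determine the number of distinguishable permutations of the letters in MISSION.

Letter multiplicities in MISSION: I×2, M×1, N×1, O×1, S×2.
So there are 7! / (2!·2!) = 1260 distinguishable arrangements.

1260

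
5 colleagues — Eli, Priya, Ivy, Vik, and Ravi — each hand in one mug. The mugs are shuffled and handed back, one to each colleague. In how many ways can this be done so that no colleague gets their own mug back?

44

Count assignments avoiding every fixed point. For any j of the 5 colleagues fixed to their own mug, the other 5−j can be arranged in (5−j)! ways.
By inclusion–exclusion this is Σ_{j=0}^{5} (−1)^j C(5,j)·(5−j)!.
Computing: 120 − 120 + 60 − 20 + 5 − 1 = 44.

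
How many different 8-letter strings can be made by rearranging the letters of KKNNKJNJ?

560

Letter multiplicities in KKNNKJNJ: J×2, K×3, N×3.
So there are 8! / (3!·3!·2!) = 560 distinguishable arrangements.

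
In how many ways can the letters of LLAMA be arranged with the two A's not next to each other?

18

Total arrangements of LLAMA: 5!/(2!·2!) = 30.
Arrangements with the A's together: treat AA as one letter, giving (4)!/(2!) = 12.
Subtracting, 30 − 12 = 18 arrangements keep the A's apart.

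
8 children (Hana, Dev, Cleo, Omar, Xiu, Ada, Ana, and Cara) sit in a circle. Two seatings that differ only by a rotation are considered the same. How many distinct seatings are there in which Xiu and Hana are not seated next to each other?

3600

Without the restriction there are (7)! = 5040 seatings.
Seatings with Xiu beside Hana: treat them as a block with 2 internal orders, giving 2 × (6)! = 1440.
Subtracting, 5040 − 1440 = 3600.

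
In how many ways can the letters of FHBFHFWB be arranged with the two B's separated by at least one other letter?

Total arrangements of FHBFHFWB: 8!/(3!·2!·2!) = 1680.
Arrangements with the B's together: treat BB as one letter, giving (7)!/(3!·2!) = 420.
Hence 1680 − 420 = 1260.

1260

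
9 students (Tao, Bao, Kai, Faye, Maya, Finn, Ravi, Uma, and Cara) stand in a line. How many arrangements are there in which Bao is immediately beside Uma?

80640

Place the 7 others and the Bao-Uma pair as 8 objects in a line; the pair has 2 internal arrangements.
That gives 2 × 8! = 2 × 40320 = 80640.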